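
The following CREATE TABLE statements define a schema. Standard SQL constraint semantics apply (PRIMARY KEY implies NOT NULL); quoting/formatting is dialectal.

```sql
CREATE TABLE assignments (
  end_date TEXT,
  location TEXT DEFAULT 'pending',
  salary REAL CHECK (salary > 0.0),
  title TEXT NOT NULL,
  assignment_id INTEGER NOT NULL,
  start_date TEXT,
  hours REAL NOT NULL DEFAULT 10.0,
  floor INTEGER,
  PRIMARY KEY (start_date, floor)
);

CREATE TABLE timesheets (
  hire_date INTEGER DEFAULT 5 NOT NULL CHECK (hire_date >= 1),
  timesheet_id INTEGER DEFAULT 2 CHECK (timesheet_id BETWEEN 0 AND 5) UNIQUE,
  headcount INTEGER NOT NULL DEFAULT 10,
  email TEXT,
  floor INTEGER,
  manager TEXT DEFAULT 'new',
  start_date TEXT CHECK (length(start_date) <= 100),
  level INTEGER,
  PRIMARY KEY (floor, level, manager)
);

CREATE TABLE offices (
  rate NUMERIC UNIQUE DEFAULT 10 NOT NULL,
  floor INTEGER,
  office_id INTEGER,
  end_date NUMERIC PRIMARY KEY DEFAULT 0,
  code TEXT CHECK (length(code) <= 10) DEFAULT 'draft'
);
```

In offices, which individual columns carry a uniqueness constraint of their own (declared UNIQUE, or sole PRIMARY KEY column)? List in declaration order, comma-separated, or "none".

rate, end_date

- rate: declared UNIQUE → unique.
- floor: no UNIQUE or single-column PK constraint.
- office_id: no UNIQUE or single-column PK constraint.
- end_date: single-column PRIMARY KEY → unique.
- code: no UNIQUE or single-column PK constraint.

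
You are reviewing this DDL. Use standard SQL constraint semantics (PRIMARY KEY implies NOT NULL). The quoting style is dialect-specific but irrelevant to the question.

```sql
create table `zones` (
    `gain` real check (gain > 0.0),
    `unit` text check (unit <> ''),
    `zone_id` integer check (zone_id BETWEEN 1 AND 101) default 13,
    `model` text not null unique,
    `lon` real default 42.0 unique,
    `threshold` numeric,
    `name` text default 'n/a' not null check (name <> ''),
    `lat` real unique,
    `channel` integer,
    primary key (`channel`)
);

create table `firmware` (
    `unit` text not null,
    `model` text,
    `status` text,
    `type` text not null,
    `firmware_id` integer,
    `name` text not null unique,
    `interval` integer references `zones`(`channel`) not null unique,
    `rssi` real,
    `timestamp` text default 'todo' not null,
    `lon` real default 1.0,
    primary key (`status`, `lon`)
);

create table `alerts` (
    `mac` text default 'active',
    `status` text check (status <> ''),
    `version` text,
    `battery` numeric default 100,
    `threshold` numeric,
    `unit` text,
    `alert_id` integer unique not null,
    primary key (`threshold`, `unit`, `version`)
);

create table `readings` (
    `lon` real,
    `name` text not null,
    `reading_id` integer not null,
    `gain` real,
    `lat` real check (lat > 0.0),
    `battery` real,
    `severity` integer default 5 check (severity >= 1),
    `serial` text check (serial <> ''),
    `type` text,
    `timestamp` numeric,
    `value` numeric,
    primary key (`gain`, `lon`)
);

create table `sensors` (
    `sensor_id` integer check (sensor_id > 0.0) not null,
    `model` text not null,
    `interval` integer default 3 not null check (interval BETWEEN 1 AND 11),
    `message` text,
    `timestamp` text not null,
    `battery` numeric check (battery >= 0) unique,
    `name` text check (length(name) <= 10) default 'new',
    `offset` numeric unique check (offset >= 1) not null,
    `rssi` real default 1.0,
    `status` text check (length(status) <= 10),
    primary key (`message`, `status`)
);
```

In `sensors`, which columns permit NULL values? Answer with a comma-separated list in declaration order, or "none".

- sensor_id: declared NOT NULL → not nullable.
- model: declared NOT NULL → not nullable.
- interval: declared NOT NULL → not nullable.
- message: part of the PRIMARY KEY, which implies NOT NULL → not nullable.
- timestamp: declared NOT NULL → not nullable.
- battery: CHECK does not forbid NULL (a CHECK constraint passes when its expression is NULL) → nullable.
- name: CHECK does not forbid NULL (a CHECK constraint passes when its expression is NULL) → nullable.
- offset: declared NOT NULL → not nullable.
- rssi: DEFAULT only fills an omitted column; an explicit NULL is still allowed → nullable.
- status: part of the PRIMARY KEY, which implies NOT NULL → not nullable.

battery, name, rssi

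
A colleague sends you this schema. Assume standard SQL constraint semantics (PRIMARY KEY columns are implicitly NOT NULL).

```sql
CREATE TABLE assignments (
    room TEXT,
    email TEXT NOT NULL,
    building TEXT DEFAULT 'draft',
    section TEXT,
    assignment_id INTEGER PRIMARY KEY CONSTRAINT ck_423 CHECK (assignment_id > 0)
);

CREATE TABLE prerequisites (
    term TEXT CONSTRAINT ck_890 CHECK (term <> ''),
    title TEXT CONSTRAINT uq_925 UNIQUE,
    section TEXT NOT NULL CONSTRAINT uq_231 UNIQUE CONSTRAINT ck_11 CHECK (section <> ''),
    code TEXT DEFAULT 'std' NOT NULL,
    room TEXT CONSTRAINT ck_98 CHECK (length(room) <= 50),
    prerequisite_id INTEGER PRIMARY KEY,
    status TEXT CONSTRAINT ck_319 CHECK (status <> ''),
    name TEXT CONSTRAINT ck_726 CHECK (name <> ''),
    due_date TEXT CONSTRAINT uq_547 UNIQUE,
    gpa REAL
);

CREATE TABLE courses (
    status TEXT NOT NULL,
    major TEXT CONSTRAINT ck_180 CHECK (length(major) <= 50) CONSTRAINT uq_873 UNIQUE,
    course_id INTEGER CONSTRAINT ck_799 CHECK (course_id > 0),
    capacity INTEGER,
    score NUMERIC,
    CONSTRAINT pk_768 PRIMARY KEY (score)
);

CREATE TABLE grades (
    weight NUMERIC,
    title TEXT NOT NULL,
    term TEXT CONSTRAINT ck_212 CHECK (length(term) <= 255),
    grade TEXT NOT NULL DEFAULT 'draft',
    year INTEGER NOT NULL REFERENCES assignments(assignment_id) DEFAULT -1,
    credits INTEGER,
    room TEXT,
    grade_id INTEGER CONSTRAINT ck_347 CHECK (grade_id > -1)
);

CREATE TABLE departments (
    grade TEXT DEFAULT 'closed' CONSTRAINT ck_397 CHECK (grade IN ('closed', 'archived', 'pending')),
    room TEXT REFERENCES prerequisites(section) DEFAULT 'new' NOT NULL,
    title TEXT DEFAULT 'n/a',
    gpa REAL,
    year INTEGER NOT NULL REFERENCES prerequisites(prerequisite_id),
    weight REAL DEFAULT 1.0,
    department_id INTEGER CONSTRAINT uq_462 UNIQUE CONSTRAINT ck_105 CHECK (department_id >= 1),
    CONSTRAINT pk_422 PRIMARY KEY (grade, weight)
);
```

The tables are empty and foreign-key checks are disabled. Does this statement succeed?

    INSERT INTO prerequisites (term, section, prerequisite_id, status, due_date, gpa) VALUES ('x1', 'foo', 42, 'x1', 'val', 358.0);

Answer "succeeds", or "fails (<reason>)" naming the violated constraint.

NOT NULL columns: code defaults to 'std'; prerequisite_id is supplied; section is supplied.
CHECK constraints: 'x1' satisfies (term <> ''); 'foo' satisfies (section <> ''); 'x1' satisfies (status <> '').
No constraint is violated.

succeeds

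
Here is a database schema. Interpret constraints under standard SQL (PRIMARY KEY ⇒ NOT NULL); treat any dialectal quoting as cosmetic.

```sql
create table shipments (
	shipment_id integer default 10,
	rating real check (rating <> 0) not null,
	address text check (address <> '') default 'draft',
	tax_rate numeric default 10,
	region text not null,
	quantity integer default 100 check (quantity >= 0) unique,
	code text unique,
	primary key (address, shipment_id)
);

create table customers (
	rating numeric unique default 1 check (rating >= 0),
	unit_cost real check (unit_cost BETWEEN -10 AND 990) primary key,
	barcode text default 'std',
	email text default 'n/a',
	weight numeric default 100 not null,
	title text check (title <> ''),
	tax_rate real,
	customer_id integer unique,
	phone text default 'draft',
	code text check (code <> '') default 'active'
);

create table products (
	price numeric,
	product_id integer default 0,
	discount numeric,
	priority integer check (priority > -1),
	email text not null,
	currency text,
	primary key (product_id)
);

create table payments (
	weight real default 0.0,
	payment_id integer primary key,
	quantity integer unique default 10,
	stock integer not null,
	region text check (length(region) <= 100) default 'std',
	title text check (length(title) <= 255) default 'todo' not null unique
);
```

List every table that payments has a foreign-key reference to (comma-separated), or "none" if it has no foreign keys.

No column in payments has a REFERENCES clause.

none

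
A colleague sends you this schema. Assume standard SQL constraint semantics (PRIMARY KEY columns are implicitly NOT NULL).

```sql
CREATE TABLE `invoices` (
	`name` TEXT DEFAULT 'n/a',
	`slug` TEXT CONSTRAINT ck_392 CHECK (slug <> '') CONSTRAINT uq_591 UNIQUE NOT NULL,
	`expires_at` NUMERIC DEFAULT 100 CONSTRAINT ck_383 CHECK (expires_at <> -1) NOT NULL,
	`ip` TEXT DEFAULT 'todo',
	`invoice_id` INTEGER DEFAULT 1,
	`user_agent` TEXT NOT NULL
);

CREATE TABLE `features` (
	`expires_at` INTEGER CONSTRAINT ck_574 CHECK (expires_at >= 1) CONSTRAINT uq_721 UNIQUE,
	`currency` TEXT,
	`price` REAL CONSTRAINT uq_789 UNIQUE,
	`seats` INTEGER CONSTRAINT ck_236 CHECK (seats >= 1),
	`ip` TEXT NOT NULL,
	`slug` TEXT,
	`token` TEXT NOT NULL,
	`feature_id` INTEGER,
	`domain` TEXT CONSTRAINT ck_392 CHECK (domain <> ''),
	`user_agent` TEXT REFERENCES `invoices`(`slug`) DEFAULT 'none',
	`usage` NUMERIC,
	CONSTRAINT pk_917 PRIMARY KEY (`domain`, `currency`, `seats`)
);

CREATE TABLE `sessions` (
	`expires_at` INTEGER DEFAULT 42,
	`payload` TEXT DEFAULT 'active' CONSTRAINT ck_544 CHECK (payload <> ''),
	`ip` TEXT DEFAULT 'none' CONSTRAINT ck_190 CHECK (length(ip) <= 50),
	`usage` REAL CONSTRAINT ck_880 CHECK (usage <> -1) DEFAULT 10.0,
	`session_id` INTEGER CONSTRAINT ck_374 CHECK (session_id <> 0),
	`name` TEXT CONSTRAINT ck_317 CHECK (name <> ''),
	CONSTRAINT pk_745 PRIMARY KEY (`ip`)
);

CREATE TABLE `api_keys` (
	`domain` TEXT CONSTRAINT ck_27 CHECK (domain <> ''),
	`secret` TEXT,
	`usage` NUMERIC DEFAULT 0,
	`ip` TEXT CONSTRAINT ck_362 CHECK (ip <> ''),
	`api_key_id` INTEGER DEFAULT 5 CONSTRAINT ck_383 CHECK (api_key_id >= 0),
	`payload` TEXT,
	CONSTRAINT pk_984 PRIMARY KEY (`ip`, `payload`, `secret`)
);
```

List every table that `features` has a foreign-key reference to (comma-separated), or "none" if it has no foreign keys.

- user_agent REFERENCES invoices(slug).

invoices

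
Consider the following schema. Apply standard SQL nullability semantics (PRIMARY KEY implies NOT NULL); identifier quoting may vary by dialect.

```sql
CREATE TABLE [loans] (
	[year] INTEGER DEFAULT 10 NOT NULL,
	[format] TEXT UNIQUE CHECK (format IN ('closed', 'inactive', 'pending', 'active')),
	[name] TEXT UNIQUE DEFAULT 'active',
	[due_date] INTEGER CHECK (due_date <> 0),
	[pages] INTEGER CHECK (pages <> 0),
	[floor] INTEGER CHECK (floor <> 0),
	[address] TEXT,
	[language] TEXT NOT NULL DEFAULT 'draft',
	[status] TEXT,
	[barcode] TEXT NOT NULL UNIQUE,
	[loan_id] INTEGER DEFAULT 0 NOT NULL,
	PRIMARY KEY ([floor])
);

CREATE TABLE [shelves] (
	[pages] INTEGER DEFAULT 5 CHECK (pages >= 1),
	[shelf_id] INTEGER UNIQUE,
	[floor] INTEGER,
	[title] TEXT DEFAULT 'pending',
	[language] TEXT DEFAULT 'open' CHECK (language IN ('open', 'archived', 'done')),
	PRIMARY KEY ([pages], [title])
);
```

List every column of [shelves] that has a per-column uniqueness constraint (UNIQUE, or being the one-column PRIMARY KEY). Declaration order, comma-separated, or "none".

shelf_id

- pages: part of a composite PRIMARY KEY — only the tuple is unique, not this column on its own.
- shelf_id: declared UNIQUE → unique.
- floor: no UNIQUE or single-column PK constraint.
- title: part of a composite PRIMARY KEY — only the tuple is unique, not this column on its own.
- language: no UNIQUE or single-column PK constraint.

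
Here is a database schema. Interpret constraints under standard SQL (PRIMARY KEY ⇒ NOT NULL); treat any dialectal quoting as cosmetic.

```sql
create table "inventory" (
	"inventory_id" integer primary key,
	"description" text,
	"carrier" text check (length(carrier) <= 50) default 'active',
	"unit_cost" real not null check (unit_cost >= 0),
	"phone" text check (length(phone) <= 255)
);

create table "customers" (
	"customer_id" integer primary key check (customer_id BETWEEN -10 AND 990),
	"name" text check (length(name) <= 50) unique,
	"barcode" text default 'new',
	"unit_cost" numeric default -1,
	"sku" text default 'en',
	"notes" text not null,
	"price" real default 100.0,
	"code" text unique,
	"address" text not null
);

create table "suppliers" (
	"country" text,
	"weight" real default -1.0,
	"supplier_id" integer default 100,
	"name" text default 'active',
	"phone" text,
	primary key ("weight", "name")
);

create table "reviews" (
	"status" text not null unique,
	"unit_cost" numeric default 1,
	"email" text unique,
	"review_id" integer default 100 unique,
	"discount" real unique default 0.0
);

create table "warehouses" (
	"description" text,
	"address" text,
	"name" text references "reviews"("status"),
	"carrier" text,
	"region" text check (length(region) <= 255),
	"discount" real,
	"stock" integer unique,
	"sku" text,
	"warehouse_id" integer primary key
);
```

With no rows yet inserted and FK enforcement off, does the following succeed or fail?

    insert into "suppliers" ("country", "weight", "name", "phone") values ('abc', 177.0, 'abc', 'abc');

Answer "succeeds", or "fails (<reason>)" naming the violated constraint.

NOT NULL columns: name is supplied; weight is supplied.
No constraint is violated.

succeeds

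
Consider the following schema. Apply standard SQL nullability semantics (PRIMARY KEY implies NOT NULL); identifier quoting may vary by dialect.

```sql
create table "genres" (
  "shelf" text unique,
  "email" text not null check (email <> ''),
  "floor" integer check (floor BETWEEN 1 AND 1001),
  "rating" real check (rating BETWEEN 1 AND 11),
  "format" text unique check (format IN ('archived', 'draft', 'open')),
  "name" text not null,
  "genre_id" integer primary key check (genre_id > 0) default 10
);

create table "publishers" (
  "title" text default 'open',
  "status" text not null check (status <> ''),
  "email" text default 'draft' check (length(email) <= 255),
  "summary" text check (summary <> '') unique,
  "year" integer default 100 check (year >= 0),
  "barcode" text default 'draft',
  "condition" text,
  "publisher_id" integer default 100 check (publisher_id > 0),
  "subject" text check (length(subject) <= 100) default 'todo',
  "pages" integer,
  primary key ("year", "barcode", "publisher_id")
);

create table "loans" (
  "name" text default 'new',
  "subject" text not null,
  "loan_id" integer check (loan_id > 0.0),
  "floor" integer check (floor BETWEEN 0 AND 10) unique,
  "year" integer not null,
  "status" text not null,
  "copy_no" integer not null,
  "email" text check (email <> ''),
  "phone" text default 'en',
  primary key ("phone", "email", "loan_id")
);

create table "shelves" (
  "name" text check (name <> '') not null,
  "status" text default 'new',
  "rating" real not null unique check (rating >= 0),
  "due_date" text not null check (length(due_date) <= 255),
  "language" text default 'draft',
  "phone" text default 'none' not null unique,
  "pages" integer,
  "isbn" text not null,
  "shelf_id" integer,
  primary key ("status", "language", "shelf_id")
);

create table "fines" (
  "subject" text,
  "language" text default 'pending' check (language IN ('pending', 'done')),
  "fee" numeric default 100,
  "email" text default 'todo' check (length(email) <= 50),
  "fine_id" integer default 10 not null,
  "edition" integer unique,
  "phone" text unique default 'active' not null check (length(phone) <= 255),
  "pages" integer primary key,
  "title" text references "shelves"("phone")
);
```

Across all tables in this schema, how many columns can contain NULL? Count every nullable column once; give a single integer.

genres: 4 nullable (shelf, floor, rating, format — PK (genre_id) and explicit NOT NULL columns excluded).
publishers: 6 nullable (title, email, summary, condition, subject, pages — PK (year, barcode, publisher_id) and explicit NOT NULL columns excluded).
loans: 2 nullable (name, floor — PK (phone, email, loan_id) and explicit NOT NULL columns excluded).
shelves: 1 nullable (pages — PK (status, language, shelf_id) and explicit NOT NULL columns excluded).
fines: 6 nullable (subject, language, fee, email, edition, title — PK (pages) and explicit NOT NULL columns excluded).
Total: 4 + 6 + 2 + 1 + 6 = 19.

19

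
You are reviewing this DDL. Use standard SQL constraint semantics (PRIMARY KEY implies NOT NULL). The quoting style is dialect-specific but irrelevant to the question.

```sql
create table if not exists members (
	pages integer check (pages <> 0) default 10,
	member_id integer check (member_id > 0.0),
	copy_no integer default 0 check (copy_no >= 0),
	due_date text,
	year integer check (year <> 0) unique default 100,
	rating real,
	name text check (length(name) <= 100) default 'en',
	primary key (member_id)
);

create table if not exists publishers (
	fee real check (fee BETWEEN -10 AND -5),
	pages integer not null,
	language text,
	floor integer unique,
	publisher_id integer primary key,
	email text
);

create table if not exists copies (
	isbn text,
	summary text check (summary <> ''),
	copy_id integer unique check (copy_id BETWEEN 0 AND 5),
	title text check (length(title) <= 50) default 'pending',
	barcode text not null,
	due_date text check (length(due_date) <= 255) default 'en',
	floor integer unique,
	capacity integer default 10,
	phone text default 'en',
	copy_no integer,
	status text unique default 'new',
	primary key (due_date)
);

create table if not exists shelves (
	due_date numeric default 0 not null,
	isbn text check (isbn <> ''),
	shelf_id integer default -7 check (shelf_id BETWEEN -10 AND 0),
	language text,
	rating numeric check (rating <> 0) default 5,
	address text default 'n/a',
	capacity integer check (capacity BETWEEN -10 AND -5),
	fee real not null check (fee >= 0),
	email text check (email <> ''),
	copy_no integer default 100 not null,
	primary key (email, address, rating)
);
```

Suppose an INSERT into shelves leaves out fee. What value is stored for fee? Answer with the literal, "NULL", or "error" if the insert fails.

fee has no DEFAULT clause.
Omitting it would insert NULL, but it is declared NOT NULL, so the INSERT fails.

error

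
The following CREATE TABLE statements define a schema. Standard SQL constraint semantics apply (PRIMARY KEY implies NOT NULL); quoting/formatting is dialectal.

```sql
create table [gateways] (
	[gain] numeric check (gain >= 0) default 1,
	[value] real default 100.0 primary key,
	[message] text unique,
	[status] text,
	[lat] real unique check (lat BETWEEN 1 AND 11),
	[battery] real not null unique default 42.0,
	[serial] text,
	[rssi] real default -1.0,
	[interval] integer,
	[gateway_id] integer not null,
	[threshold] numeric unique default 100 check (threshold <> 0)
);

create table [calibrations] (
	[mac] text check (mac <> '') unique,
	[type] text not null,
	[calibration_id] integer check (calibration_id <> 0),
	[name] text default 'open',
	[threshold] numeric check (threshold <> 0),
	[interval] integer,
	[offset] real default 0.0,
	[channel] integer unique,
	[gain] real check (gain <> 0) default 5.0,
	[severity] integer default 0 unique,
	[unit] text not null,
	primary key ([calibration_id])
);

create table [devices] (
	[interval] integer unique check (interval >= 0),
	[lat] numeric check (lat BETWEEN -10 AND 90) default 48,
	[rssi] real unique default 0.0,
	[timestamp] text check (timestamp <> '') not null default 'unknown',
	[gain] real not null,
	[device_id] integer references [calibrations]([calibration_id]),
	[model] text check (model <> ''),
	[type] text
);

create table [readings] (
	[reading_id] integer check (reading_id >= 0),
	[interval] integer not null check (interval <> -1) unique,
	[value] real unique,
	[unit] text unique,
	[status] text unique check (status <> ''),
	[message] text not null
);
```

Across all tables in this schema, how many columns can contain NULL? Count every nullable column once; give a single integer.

26

gateways: 8 nullable (gain, message, status, lat, serial, rssi, interval, threshold — PK (value) and explicit NOT NULL columns excluded).
calibrations: 8 nullable (mac, name, threshold, interval, offset, channel, gain, severity — PK (calibration_id) and explicit NOT NULL columns excluded).
devices: 6 nullable (interval, lat, rssi, device_id, model, type — PK none and explicit NOT NULL columns excluded).
readings: 4 nullable (reading_id, value, unit, status — PK none and explicit NOT NULL columns excluded).
Total: 8 + 8 + 6 + 4 = 26.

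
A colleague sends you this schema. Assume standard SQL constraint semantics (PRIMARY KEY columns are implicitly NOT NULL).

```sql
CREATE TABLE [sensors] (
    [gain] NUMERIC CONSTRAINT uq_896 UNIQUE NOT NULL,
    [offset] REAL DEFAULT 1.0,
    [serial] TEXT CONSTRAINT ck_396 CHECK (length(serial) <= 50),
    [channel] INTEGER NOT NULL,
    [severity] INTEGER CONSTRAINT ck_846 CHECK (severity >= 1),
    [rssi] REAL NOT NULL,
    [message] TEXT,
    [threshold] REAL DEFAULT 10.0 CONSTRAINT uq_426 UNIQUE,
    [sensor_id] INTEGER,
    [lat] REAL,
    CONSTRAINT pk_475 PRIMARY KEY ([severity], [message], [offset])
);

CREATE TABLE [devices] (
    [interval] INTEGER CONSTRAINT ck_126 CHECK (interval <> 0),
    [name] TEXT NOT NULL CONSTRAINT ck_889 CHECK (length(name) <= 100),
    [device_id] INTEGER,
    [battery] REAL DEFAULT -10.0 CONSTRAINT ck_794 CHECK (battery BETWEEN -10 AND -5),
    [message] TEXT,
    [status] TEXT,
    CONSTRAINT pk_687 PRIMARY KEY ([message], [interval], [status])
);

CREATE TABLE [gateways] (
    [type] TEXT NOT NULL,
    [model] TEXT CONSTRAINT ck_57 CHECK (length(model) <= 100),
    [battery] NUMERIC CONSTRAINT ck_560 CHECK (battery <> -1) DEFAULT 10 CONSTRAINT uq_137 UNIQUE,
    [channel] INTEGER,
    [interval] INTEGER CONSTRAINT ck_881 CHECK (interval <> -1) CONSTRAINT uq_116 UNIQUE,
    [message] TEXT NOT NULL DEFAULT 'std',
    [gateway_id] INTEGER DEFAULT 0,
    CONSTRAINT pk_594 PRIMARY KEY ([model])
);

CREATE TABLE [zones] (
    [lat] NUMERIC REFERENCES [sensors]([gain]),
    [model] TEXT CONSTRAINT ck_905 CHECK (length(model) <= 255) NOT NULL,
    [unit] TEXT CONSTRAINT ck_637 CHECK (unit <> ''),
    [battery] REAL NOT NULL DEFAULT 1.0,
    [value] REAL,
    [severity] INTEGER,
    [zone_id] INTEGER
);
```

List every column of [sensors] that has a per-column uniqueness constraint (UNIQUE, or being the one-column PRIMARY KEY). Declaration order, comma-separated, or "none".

gain, threshold

- gain: declared UNIQUE → unique.
- offset: part of a composite PRIMARY KEY — only the tuple is unique, not this column on its own.
- serial: no UNIQUE or single-column PK constraint.
- channel: no UNIQUE or single-column PK constraint.
- severity: part of a composite PRIMARY KEY — only the tuple is unique, not this column on its own.
- rssi: no UNIQUE or single-column PK constraint.
- message: part of a composite PRIMARY KEY — only the tuple is unique, not this column on its own.
- threshold: declared UNIQUE → unique.
- sensor_id: no UNIQUE or single-column PK constraint.
- lat: no UNIQUE or single-column PK constraint.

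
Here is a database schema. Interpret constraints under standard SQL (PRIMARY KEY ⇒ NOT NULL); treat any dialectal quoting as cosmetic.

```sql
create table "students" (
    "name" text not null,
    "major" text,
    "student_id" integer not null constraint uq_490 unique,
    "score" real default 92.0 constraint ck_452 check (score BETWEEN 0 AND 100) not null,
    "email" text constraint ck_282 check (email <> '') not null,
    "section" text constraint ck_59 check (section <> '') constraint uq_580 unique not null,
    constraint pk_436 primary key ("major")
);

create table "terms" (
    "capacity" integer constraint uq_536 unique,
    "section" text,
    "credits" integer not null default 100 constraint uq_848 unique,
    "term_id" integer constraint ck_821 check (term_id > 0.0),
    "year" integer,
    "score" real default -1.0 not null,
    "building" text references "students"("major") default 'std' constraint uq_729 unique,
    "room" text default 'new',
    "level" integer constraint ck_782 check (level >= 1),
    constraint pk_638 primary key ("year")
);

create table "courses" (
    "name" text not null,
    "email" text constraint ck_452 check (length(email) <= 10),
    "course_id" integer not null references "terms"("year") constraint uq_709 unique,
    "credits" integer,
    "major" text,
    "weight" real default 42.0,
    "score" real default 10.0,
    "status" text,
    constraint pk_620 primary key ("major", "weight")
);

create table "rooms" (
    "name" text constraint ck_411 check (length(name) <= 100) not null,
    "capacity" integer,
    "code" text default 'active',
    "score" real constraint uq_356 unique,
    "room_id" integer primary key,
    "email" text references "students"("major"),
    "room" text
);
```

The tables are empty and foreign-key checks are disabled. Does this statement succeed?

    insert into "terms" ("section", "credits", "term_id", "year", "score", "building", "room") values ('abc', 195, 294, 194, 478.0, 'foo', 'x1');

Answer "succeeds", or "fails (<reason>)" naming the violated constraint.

NOT NULL columns: credits is supplied; score is supplied; year is supplied.
CHECK constraints: 294 satisfies (term_id > 0.0).
No constraint is violated.

succeeds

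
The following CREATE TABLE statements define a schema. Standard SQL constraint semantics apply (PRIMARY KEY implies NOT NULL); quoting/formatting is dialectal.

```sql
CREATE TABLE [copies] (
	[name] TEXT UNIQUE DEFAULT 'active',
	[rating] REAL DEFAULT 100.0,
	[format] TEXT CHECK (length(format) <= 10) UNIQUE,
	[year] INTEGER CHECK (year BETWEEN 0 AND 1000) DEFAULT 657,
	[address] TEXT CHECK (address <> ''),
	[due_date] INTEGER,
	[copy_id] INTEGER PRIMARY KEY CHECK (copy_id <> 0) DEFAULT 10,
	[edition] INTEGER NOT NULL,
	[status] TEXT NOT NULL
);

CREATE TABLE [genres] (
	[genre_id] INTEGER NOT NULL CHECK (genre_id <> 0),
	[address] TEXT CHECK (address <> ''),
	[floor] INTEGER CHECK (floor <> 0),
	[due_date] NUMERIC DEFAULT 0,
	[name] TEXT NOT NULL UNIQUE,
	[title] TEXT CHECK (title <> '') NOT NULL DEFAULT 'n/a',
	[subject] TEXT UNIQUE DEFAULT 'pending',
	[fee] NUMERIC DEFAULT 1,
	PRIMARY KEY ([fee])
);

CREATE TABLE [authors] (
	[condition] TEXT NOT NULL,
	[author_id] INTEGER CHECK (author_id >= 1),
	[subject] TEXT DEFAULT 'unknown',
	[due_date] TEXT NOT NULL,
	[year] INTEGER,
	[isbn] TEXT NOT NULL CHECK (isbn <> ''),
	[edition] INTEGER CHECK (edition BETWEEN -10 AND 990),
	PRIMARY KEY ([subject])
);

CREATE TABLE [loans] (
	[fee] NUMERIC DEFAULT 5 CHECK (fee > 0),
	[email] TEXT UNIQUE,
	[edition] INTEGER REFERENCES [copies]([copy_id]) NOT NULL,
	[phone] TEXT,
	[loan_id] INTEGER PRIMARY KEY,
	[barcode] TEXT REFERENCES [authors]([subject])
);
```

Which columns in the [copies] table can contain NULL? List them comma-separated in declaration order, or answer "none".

name, rating, format, year, address, due_date

- name: UNIQUE does not imply NOT NULL → nullable.
- rating: DEFAULT only fills an omitted column; an explicit NULL is still allowed → nullable.
- format: CHECK does not forbid NULL (a CHECK constraint passes when its expression is NULL) → nullable.
- year: CHECK does not forbid NULL (a CHECK constraint passes when its expression is NULL) → nullable.
- address: CHECK does not forbid NULL (a CHECK constraint passes when its expression is NULL) → nullable.
- due_date: no NOT NULL constraint applies → nullable.
- copy_id: part of the PRIMARY KEY, which implies NOT NULL → not nullable.
- edition: declared NOT NULL → not nullable.
- status: declared NOT NULL → not nullable.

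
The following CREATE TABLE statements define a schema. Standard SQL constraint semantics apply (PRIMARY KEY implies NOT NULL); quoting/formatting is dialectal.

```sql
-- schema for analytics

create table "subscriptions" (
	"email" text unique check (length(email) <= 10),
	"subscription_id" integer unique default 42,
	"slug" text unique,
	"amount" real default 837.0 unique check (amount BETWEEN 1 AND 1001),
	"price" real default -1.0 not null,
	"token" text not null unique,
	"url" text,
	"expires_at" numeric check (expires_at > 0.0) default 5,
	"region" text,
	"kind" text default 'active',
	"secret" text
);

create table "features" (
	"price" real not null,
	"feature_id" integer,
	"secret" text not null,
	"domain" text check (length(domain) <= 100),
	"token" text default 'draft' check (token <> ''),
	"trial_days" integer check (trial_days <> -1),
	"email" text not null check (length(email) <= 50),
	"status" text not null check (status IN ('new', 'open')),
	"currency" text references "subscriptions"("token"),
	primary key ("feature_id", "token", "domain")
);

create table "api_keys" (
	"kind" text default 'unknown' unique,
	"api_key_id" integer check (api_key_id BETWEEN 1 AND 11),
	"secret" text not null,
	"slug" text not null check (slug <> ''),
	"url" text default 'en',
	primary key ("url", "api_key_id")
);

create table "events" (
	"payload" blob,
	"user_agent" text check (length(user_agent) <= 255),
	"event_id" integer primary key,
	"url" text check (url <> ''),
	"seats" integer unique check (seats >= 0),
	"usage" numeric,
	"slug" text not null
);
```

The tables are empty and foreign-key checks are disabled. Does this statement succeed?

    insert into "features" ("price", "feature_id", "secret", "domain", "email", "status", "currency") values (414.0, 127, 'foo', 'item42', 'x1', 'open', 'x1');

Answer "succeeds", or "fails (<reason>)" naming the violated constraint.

NOT NULL columns: domain is supplied; email is supplied; feature_id is supplied; price is supplied; secret is supplied; status is supplied; token defaults to 'draft'.
CHECK constraints: 'item42' satisfies (length(domain) <= 100); 'x1' satisfies (length(email) <= 50); 'open' satisfies (status IN ('new', 'open')).
No constraint is violated.

succeeds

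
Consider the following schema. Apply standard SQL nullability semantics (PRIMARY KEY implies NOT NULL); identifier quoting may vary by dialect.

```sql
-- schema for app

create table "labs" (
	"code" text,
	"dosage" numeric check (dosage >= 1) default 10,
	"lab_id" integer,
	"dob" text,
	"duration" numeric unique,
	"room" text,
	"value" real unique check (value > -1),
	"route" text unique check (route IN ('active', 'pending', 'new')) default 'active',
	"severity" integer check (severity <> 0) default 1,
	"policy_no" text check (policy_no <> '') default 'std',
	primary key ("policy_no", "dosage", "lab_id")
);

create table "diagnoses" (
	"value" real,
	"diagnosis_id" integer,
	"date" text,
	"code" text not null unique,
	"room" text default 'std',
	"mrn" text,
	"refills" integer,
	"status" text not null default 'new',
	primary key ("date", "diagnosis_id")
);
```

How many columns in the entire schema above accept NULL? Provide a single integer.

11

labs: 7 nullable (code, dob, duration, room, value, route, severity — PK (policy_no, dosage, lab_id) and explicit NOT NULL columns excluded).
diagnoses: 4 nullable (value, room, mrn, refills — PK (date, diagnosis_id) and explicit NOT NULL columns excluded).
Total: 7 + 4 = 11.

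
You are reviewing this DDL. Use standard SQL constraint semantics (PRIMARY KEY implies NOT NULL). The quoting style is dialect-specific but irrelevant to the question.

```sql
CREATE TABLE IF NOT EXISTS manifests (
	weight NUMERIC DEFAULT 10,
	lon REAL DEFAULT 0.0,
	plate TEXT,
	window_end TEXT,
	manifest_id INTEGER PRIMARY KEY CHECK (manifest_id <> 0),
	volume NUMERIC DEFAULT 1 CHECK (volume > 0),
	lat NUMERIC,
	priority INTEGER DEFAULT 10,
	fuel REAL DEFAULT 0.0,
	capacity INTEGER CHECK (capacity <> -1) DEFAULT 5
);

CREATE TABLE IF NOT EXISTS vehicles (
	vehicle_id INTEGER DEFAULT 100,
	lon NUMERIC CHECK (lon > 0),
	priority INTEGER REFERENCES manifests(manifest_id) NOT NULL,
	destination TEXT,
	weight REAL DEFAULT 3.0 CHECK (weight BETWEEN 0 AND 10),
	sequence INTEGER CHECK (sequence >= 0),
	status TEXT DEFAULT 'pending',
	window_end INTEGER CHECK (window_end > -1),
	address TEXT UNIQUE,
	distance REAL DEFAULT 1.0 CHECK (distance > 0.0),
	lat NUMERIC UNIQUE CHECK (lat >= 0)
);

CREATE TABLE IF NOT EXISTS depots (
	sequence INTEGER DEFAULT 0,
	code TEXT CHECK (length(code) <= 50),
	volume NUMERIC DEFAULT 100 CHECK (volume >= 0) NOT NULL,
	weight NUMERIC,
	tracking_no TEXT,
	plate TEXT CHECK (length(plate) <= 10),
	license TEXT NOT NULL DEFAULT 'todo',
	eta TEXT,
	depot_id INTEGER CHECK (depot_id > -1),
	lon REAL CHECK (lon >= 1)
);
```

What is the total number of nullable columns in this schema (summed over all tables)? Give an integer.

manifests: 9 nullable (weight, lon, plate, window_end, volume, lat, priority, fuel, capacity — PK (manifest_id) and explicit NOT NULL columns excluded).
vehicles: 10 nullable (vehicle_id, lon, destination, weight, sequence, status, window_end, address, distance, lat — PK none and explicit NOT NULL columns excluded).
depots: 8 nullable (sequence, code, weight, tracking_no, plate, eta, depot_id, lon — PK none and explicit NOT NULL columns excluded).
Total: 9 + 10 + 8 = 27.

27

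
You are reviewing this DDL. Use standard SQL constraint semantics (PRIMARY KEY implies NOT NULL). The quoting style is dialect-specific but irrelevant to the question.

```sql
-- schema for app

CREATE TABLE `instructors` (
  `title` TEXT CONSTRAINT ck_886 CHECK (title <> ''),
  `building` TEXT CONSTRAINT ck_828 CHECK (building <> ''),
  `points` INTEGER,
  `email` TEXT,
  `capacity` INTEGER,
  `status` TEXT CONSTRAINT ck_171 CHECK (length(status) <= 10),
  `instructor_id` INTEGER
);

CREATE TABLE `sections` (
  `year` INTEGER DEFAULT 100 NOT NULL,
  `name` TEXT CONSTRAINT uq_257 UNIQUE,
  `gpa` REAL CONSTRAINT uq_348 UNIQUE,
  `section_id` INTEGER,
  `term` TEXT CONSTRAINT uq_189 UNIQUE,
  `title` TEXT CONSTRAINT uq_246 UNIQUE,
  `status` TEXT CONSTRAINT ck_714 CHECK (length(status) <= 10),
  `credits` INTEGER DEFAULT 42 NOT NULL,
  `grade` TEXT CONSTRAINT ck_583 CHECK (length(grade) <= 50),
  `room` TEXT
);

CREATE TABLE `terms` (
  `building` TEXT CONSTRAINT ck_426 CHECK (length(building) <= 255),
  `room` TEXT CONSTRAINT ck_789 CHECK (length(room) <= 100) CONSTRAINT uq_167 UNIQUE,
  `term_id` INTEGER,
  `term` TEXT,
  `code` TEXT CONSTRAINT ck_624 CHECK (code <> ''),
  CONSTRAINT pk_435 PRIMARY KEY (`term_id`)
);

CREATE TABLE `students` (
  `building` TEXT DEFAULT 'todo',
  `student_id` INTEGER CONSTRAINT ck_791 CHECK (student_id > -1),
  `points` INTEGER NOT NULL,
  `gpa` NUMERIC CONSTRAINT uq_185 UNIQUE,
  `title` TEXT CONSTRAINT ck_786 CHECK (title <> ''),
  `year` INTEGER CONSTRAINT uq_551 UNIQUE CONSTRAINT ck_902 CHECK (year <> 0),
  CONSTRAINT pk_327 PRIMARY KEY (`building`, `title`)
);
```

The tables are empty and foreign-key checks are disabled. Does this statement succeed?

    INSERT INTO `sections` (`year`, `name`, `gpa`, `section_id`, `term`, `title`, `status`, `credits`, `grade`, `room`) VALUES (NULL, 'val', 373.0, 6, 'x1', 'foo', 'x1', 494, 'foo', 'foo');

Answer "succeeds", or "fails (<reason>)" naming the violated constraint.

year is explicitly set to NULL, but year is declared NOT NULL.

fails (NOT NULL on year)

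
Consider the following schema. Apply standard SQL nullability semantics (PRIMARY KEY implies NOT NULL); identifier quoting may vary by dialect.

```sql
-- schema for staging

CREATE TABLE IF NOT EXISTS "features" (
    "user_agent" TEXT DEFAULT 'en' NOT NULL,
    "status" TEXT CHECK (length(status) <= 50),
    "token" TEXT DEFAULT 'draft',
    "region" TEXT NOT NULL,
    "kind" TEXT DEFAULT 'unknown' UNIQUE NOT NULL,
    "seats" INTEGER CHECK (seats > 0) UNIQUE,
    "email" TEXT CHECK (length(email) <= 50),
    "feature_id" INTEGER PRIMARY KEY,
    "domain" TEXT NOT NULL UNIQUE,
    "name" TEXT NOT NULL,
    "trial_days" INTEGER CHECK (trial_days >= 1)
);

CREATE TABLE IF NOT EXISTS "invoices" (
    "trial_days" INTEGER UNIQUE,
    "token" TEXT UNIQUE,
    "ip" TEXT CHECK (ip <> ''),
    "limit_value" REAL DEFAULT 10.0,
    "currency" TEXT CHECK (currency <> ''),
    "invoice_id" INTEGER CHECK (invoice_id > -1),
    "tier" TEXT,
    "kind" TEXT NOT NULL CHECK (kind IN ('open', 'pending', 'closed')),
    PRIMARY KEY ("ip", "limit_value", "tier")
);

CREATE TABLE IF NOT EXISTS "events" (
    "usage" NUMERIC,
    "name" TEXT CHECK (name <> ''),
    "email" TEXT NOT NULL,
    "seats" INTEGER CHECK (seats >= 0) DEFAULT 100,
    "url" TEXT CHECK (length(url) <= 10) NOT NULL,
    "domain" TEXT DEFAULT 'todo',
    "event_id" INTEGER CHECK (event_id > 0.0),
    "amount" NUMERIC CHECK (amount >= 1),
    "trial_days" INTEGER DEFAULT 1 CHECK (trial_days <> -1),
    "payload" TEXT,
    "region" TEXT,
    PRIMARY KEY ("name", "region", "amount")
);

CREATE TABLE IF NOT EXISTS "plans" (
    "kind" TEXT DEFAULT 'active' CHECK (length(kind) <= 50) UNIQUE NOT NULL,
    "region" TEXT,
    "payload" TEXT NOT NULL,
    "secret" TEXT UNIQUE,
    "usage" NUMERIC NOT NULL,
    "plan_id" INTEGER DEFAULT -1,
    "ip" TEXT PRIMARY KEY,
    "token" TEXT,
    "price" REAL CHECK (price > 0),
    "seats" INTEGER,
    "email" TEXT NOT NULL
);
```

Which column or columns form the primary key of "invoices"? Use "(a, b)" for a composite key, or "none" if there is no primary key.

(ip, limit_value, tier)

A table-level PRIMARY KEY clause names 3 columns: ip, limit_value, tier.
This is a composite key — the combination is unique, not each column individually.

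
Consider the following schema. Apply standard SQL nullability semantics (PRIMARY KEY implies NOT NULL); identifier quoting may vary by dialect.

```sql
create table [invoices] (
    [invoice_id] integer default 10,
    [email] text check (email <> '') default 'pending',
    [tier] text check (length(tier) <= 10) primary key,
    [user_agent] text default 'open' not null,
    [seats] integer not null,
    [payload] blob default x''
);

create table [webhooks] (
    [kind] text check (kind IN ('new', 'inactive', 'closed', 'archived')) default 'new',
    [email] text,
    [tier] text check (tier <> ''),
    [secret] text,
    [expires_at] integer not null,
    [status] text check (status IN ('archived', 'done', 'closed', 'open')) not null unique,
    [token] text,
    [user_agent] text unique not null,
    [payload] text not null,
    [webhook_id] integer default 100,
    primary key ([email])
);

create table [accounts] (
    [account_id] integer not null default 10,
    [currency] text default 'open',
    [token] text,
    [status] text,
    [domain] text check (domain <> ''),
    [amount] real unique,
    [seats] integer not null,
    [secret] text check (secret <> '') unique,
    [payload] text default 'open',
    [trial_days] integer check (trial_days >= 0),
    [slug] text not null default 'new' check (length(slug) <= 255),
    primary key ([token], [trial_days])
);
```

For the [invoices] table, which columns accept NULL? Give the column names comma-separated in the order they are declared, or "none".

invoice_id, email, payload

- invoice_id: DEFAULT only fills an omitted column; an explicit NULL is still allowed → nullable.
- email: CHECK does not forbid NULL (a CHECK constraint passes when its expression is NULL) → nullable.
- tier: part of the PRIMARY KEY, which implies NOT NULL → not nullable.
- user_agent: declared NOT NULL → not nullable.
- seats: declared NOT NULL → not nullable.
- payload: DEFAULT only fills an omitted column; an explicit NULL is still allowed → nullable.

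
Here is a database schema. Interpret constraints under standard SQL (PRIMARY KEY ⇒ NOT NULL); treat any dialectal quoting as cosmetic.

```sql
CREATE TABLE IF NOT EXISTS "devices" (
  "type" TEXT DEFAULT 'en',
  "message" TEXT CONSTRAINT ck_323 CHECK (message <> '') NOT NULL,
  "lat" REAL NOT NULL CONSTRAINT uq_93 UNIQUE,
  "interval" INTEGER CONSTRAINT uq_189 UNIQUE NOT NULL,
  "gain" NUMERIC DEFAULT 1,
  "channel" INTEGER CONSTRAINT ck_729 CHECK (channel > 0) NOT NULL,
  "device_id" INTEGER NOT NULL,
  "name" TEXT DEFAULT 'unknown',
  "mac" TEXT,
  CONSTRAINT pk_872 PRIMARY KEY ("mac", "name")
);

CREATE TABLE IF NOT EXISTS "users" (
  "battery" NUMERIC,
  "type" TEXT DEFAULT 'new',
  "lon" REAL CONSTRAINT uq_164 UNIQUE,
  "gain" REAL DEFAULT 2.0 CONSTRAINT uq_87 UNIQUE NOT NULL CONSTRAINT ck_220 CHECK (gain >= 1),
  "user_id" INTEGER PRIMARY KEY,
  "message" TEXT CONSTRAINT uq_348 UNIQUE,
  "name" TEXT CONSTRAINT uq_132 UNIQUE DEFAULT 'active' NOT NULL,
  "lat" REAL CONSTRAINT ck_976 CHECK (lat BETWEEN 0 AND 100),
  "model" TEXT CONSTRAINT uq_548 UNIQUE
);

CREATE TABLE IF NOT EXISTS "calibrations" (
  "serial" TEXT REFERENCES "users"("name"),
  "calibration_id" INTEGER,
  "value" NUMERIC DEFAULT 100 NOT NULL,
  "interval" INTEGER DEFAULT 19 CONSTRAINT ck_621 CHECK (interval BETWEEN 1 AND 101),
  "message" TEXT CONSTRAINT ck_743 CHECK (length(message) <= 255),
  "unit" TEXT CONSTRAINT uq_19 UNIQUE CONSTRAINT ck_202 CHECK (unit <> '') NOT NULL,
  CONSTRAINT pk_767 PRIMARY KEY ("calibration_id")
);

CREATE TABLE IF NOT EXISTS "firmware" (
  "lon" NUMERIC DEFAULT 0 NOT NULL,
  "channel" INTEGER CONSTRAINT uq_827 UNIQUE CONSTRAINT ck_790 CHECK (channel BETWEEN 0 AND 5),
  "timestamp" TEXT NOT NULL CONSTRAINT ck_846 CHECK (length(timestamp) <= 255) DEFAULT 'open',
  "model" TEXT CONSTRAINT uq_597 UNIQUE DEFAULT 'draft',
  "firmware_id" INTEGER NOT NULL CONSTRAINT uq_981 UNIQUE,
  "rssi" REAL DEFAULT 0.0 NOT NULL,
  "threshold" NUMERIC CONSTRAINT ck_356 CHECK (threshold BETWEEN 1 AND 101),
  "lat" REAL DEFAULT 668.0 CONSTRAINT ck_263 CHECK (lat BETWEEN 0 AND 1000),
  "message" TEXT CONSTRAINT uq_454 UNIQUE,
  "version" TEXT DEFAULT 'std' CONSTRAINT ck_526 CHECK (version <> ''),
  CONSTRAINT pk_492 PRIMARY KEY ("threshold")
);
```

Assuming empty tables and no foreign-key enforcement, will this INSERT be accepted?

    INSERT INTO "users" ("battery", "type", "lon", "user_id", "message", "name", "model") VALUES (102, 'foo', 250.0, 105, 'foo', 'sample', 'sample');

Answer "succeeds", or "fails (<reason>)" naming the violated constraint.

succeeds

NOT NULL columns: gain defaults to 2.0; name is supplied; user_id is supplied.
No constraint is violated.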